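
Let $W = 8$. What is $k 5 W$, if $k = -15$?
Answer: $-600$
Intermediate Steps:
$k 5 W = - 15 \cdot 5 \cdot 8 = \left(-15\right) 40 = -600$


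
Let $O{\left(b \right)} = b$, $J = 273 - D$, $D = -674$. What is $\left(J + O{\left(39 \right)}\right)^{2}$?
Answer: $972196$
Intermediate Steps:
$J = 947$ ($J = 273 - -674 = 273 + 674 = 947$)
$\left(J + O{\left(39 \right)}\right)^{2} = \left(947 + 39\right)^{2} = 986^{2} = 972196$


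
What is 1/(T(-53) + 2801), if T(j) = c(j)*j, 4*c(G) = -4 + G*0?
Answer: 1/2854 ≈ 0.00035039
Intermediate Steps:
c(G) = -1 (c(G) = (-4 + G*0)/4 = (-4 + 0)/4 = (1/4)*(-4) = -1)
T(j) = -j
1/(T(-53) + 2801) = 1/(-1*(-53) + 2801) = 1/(53 + 2801) = 1/2854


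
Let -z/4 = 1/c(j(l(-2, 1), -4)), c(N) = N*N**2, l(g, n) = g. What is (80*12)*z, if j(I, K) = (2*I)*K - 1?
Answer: -256/225 ≈ -1.1378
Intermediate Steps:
j(I, K) = -1 + 2*I*K (j(I, K) = 2*I*K - 1 = -1 + 2*I*K)
c(N) = N**3
z = -4/3375 (z = -4/(-1 + 2*(-2)*(-4))**3 = -4/(-1 + 16)**3 = -4/(15**3) = -4/3375 ≈ -0.0011852)
(80*12)*z = (80*12)*(-4/3375) = 960*(-4/3375) = -256/225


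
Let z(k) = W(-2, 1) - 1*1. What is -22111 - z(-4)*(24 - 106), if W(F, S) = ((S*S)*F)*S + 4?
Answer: -22029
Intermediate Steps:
W(F, S) = 4 + F*S**3 (W(F, S) = (S**2*F)*S + 4 = (F*S**2)*S + 4 = F*S**3 + 4 = 4 + F*S**3)
z(k) = 1 (z(k) = (4 - 2*1**3) - 1*1 = (4 - 2*1) - 1 = (4 - 2) - 1 = 2 - 1 = 1)
-22111 - z(-4)*(24 - 106) = -22111 - (24 - 106) = -22111 - (-82) = -22111 - 1*(-82) = -22111 + 82 = -22029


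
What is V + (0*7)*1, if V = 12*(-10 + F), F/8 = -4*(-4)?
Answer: 1416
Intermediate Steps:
F = 128 (F = 8*(-4*(-4)) = 8*16 = 128)
V = 1416 (V = 12*(-10 + 128) = 12*118 = 1416)
V + (0*7)*1 = 1416 + (0*7)*1 = 1416 + 0*1 = 1416 + 0 = 1416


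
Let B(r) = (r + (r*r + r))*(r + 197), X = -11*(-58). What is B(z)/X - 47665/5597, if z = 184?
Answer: 1257772381/61567 ≈ 20429.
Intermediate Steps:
X = 638
B(r) = (197 + r)*(r**2 + 2*r) (B(r) = (r + (r**2 + r))*(197 + r) = (r + (r + r**2))*(197 + r) = (r**2 + 2*r)*(197 + r) = (197 + r)*(r**2 + 2*r))
B(z)/X - 47665/5597 = (184*(394 + 184**2 + 199*184))/638 - 47665/5597 = (184*(394 + 33856 + 36616))*(1/638) - 47665*1/5597 = (184*70866)*(1/638) - 47665/5597 = 13039344*(1/638) - 47665/5597 = 6519672/319 - 47665/5597 = 1257772381/61567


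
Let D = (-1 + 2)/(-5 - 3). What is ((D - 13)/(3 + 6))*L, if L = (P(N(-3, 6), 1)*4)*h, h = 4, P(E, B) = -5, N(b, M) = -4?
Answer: 350/3 ≈ 116.67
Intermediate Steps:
D = -⅛ (D = 1/(-8) = 1*(-⅛) = -⅛ ≈ -0.12500)
L = -80 (L = -5*4*4 = -20*4 = -80)
((D - 13)/(3 + 6))*L = ((-⅛ - 13)/(3 + 6))*(-80) = -105/8/9*(-80) = -105/8*⅑*(-80) = -35/24*(-80) = 350/3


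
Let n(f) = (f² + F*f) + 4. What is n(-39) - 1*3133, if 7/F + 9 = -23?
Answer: -51183/32 ≈ -1599.5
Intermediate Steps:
F = -7/32 (F = 7/(-9 - 23) = 7/(-32) = 7*(-1/32) = -7/32 ≈ -0.21875)
n(f) = 4 + f² - 7*f/32 (n(f) = (f² - 7*f/32) + 4 = 4 + f² - 7*f/32)
n(-39) - 1*3133 = (4 + (-39)² - 7/32*(-39)) - 1*3133 = (4 + 1521 + 273/32) - 3133 = 49073/32 - 3133 = -51183/32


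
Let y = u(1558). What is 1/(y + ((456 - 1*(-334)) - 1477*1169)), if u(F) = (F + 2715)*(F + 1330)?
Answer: 1/10614601 ≈ 9.4210e-8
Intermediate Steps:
u(F) = (1330 + F)*(2715 + F) (u(F) = (2715 + F)*(1330 + F) = (1330 + F)*(2715 + F))
y = 12340424 (y = 3610950 + 1558**2 + 4045*1558 = 3610950 + 2427364 + 6302110 = 12340424)
1/(y + ((456 - 1*(-334)) - 1477*1169)) = 1/(12340424 + ((456 - 1*(-334)) - 1477*1169)) = 1/(12340424 + ((456 + 334) - 1726613)) = 1/(12340424 + (790 - 1726613)) = 1/(12340424 - 1725823) = 1/10614601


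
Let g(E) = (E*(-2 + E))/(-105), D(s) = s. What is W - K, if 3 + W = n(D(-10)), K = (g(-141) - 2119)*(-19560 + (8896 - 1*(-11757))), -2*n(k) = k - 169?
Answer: 176822851/70 ≈ 2.5260e+6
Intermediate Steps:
g(E) = -E*(-2 + E)/105 (g(E) = (E*(-2 + E))*(-1/105) = -E*(-2 + E)/105)
n(k) = 169/2 - k/2 (n(k) = -(k - 169)/2 = -(-169 + k)/2 = 169/2 - k/2)
K = -88408398/35 (K = ((1/105)*(-141)*(2 - 1*(-141)) - 2119)*(-19560 + (8896 - 1*(-11757))) = ((1/105)*(-141)*(2 + 141) - 2119)*(-19560 + (8896 + 11757)) = ((1/105)*(-141)*143 - 2119)*(-19560 + 20653) = (-6721/35 - 2119)*1093 = -80886/35*1093 = -88408398/35 ≈ -2.5260e+6)
W = 173/2 (W = -3 + (169/2 - ½*(-10)) = -3 + (169/2 + 5) = -3 + 179/2 = 173/2 ≈ 86.500)
W - K = 173/2 - 1*(-88408398/35) = 173/2 + 88408398/35 = 176822851/70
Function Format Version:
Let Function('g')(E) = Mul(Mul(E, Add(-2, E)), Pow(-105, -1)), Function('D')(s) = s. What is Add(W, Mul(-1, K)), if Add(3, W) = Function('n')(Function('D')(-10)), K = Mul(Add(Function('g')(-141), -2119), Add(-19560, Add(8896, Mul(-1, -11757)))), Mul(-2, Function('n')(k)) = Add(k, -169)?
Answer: Rational(176822851, 70) ≈ 2.5260e+6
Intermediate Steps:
Function('g')(E) = Mul(Rational(-1, 105), E, Add(-2, E)) (Function('g')(E) = Mul(Mul(E, Add(-2, E)), Rational(-1, 105)) = Mul(Rational(-1, 105), E, Add(-2, E)))
Function('n')(k) = Add(Rational(169, 2), Mul(Rational(-1, 2), k)) (Function('n')(k) = Mul(Rational(-1, 2), Add(k, -169)) = Mul(Rational(-1, 2), Add(-169, k)) = Add(Rational(169, 2), Mul(Rational(-1, 2), k)))
K = Rational(-88408398, 35) (K = Mul(Add(Mul(Rational(1, 105), -141, Add(2, Mul(-1, -141))), -2119), Add(-19560, Add(8896, Mul(-1, -11757)))) = Mul(Add(Mul(Rational(1, 105), -141, Add(2, 141)), -2119), Add(-19560, Add(8896, 11757))) = Mul(Add(Mul(Rational(1, 105), -141, 143), -2119), Add(-19560, 20653)) = Mul(Add(Rational(-6721, 35), -2119), 1093) = Mul(Rational(-80886, 35), 1093) = Rational(-88408398, 35) ≈ -2.5260e+6)
W = Rational(173, 2) (W = Add(-3, Add(Rational(169, 2), Mul(Rational(-1, 2), -10))) = Add(-3, Add(Rational(169, 2), 5)) = Add(-3, Rational(179, 2)) = Rational(173, 2) ≈ 86.500)
Add(W, Mul(-1, K)) = Add(Rational(173, 2), Mul(-1, Rational(-88408398, 35))) = Add(Rational(173, 2), Rational(88408398, 35)) = Rational(176822851, 70)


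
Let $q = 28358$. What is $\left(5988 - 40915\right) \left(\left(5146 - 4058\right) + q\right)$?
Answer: $-1028460442$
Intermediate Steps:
$\left(5988 - 40915\right) \left(\left(5146 - 4058\right) + q\right) = \left(5988 - 40915\right) \left(\left(5146 - 4058\right) + 28358\right) = - 34927 \left(1088 + 28358\right) = \left(-34927\right) 29446 = -1028460442$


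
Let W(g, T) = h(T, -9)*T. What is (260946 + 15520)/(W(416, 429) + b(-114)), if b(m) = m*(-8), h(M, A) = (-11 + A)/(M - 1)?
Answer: 29581862/95439 ≈ 309.96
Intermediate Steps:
h(M, A) = (-11 + A)/(-1 + M)
b(m) = -8*m
W(g, T) = -20*T/(-1 + T) (W(g, T) = ((-11 - 9)/(-1 + T))*T = (-20/(-1 + T))*T = -20*T/(-1 + T))
(260946 + 15520)/(W(416, 429) + b(-114)) = (260946 + 15520)/(-20*429/(-1 + 429) - 8*(-114)) = 276466/(-20*429/428 + 912) = 276466/(-20*429*1/428 + 912) = 276466/(-2145/107 + 912) = 276466/(95439/107) = 276466*(107/95439) = 29581862/95439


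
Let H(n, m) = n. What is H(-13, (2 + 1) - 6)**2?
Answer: 169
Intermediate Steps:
H(-13, (2 + 1) - 6)**2 = (-13)**2 = 169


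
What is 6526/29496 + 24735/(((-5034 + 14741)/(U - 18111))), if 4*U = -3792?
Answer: -408972638887/8421108 ≈ -48565.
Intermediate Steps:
U = -948 (U = (1/4)*(-3792) = -948)
6526/29496 + 24735/(((-5034 + 14741)/(U - 18111))) = 6526/29496 + 24735/(((-5034 + 14741)/(-948 - 18111))) = 6526*(1/29496) + 24735/((9707/(-19059))) = 3263/14748 + 24735/((9707*(-1/19059))) = 3263/14748 + 24735/(-9707/19059) = 3263/14748 + 24735*(-19059/9707) = 3263/14748 - 27730845/571 = -408972638887/8421108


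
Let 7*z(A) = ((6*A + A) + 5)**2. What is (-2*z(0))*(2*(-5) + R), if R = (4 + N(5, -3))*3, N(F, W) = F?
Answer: -850/7 ≈ -121.43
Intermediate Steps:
z(A) = (5 + 7*A)**2/7 (z(A) = ((6*A + A) + 5)**2/7 = (7*A + 5)**2/7 = (5 + 7*A)**2/7)
R = 27 (R = (4 + 5)*3 = 9*3 = 27)
(-2*z(0))*(2*(-5) + R) = (-2*(5 + 7*0)**2/7)*(2*(-5) + 27) = (-2*(5 + 0)**2/7)*(-10 + 27) = -2*5**2/7*17 = -2*25/7*17 = -50/7*17 = -850/7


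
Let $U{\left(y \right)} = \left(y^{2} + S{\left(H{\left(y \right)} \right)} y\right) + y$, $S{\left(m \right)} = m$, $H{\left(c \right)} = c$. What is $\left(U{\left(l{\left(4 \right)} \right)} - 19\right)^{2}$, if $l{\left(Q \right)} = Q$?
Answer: $289$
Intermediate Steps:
$U{\left(y \right)} = y + 2 y^{2}$ ($U{\left(y \right)} = \left(y^{2} + y y\right) + y = \left(y^{2} + y^{2}\right) + y = 2 y^{2} + y = y + 2 y^{2}$)
$\left(U{\left(l{\left(4 \right)} \right)} - 19\right)^{2} = \left(4 \left(1 + 2 \cdot 4\right) - 19\right)^{2} = \left(4 \left(1 + 8\right) - 19\right)^{2} = \left(4 \cdot 9 - 19\right)^{2} = \left(36 - 19\right)^{2} = 17^{2} = 289$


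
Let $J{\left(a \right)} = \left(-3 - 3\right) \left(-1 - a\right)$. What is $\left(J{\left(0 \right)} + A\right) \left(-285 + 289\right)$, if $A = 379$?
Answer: $1540$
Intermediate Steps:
$J{\left(a \right)} = 6 + 6 a$ ($J{\left(a \right)} = - 6 \left(-1 - a\right) = 6 + 6 a$)
$\left(J{\left(0 \right)} + A\right) \left(-285 + 289\right) = \left(\left(6 + 6 \cdot 0\right) + 379\right) \left(-285 + 289\right) = \left(\left(6 + 0\right) + 379\right) 4 = \left(6 + 379\right) 4 = 385 \cdot 4 = 1540$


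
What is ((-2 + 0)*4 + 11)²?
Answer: 9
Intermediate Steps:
((-2 + 0)*4 + 11)² = (-2*4 + 11)² = (-8 + 11)² = 3² = 9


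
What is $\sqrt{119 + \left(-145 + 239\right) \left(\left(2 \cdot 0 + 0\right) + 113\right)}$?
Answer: $\sqrt{10741} \approx 103.64$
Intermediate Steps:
$\sqrt{119 + \left(-145 + 239\right) \left(\left(2 \cdot 0 + 0\right) + 113\right)} = \sqrt{119 + 94 \left(\left(0 + 0\right) + 113\right)} = \sqrt{119 + 94 \left(0 + 113\right)} = \sqrt{119 + 94 \cdot 113} = \sqrt{119 + 10622} = \sqrt{10741}$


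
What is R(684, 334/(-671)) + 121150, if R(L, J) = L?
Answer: 121834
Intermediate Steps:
R(684, 334/(-671)) + 121150 = 684 + 121150 = 121834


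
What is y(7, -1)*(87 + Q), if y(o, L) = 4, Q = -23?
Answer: 256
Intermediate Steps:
y(7, -1)*(87 + Q) = 4*(87 - 23) = 4*64 = 256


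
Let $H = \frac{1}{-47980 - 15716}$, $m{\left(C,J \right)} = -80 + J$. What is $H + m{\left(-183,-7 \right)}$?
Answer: $- \frac{5541553}{63696} \approx -87.0$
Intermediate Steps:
$H = - \frac{1}{63696}$ ($H = \frac{1}{-63696} = - \frac{1}{63696} \approx -1.57 \cdot 10^{-5}$)
$H + m{\left(-183,-7 \right)} = - \frac{1}{63696} - 87 = - \frac{5541553}{63696}$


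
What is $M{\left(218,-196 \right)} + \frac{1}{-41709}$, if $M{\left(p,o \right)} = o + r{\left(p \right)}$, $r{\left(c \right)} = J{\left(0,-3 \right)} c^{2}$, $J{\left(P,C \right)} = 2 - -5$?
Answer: $\frac{13867074647}{41709} \approx 3.3247 \cdot 10^{5}$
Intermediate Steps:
$J{\left(P,C \right)} = 7$ ($J{\left(P,C \right)} = 2 + 5 = 7$)
$r{\left(c \right)} = 7 c^{2}$
$M{\left(p,o \right)} = o + 7 p^{2}$
$M{\left(218,-196 \right)} + \frac{1}{-41709} = \left(-196 + 7 \cdot 218^{2}\right) + \frac{1}{-41709} = \left(-196 + 7 \cdot 47524\right) - \frac{1}{41709} = \left(-196 + 332668\right) - \frac{1}{41709} = 332472 - \frac{1}{41709} = \frac{13867074647}{41709}$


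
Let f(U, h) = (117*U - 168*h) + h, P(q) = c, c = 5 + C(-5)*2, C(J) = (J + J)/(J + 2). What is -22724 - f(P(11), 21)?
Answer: -20582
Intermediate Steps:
C(J) = 2*J/(2 + J) (C(J) = (2*J)/(2 + J) = 2*J/(2 + J))
c = 35/3 (c = 5 + (2*(-5)/(2 - 5))*2 = 5 + (2*(-5)/(-3))*2 = 5 + (2*(-5)*(-1/3))*2 = 5 + (10/3)*2 = 5 + 20/3 = 35/3 ≈ 11.667)
P(q) = 35/3
f(U, h) = -167*h + 117*U (f(U, h) = (-168*h + 117*U) + h = -167*h + 117*U)
-22724 - f(P(11), 21) = -22724 - (-167*21 + 117*(35/3)) = -22724 - (-3507 + 1365) = -22724 - 1*(-2142) = -22724 + 2142 = -20582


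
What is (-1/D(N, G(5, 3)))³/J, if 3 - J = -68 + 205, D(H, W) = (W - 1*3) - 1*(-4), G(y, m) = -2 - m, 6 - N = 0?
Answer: -1/8576 ≈ -0.00011660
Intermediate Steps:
N = 6 (N = 6 - 1*0 = 6 + 0 = 6)
D(H, W) = 1 + W (D(H, W) = (W - 3) + 4 = (-3 + W) + 4 = 1 + W)
J = -134 (J = 3 - (-68 + 205) = 3 - 1*137 = 3 - 137 = -134)
(-1/D(N, G(5, 3)))³/J = (-1/(1 + (-2 - 1*3)))³/(-134) = (-1/(1 + (-2 - 3)))³*(-1/134) = (-1/(1 - 5))³*(-1/134) = (-1/(-4))³*(-1/134) = (-1*(-¼))³*(-1/134) = (¼)³*(-1/134) = (1/64)*(-1/134) = -1/8576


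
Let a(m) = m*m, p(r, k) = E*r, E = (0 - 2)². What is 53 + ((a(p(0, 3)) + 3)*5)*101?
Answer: 1568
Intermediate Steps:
E = 4 (E = (-2)² = 4)
p(r, k) = 4*r
a(m) = m²
53 + ((a(p(0, 3)) + 3)*5)*101 = 53 + (((4*0)² + 3)*5)*101 = 53 + ((0² + 3)*5)*101 = 53 + ((0 + 3)*5)*101 = 53 + (3*5)*101 = 53 + 15*101 = 53 + 1515 = 1568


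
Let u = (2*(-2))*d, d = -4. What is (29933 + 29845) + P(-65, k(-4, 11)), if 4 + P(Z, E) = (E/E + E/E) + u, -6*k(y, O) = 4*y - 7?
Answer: 59792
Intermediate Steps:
k(y, O) = 7/6 - 2*y/3 (k(y, O) = -(4*y - 7)/6 = -(-7 + 4*y)/6 = 7/6 - 2*y/3)
u = 16 (u = (2*(-2))*(-4) = -4*(-4) = 16)
P(Z, E) = 14 (P(Z, E) = -4 + ((E/E + E/E) + 16) = -4 + ((1 + 1) + 16) = -4 + (2 + 16) = -4 + 18 = 14)
(29933 + 29845) + P(-65, k(-4, 11)) = (29933 + 29845) + 14 = 59778 + 14 = 59792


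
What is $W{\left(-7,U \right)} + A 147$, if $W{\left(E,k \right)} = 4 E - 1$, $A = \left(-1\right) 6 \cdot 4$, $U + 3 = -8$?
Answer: $-3557$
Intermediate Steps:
$U = -11$ ($U = -3 - 8 = -11$)
$A = -24$ ($A = \left(-6\right) 4 = -24$)
$W{\left(E,k \right)} = -1 + 4 E$
$W{\left(-7,U \right)} + A 147 = \left(-1 + 4 \left(-7\right)\right) - 3528 = \left(-1 - 28\right) - 3528 = -29 - 3528 = -3557$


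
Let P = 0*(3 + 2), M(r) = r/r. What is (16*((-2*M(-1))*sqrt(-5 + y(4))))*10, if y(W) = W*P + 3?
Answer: -320*I*sqrt(2) ≈ -452.55*I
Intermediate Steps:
M(r) = 1
P = 0 (P = 0*5 = 0)
y(W) = 3 (y(W) = W*0 + 3 = 0 + 3 = 3)
(16*((-2*M(-1))*sqrt(-5 + y(4))))*10 = (16*((-2*1)*sqrt(-5 + 3)))*10 = (16*(-2*I*sqrt(2)))*10 = -32*I*sqrt(2)*10 = -320*I*sqrt(2)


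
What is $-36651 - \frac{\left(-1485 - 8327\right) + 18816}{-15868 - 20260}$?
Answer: $- \frac{331029581}{9032} \approx -36651.0$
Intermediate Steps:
$-36651 - \frac{\left(-1485 - 8327\right) + 18816}{-15868 - 20260} = -36651 - \frac{-9812 + 18816}{-36128} = -36651 - 9004 \left(- \frac{1}{36128}\right) = -36651 - - \frac{2251}{9032} = -36651 + \frac{2251}{9032} = - \frac{331029581}{9032}$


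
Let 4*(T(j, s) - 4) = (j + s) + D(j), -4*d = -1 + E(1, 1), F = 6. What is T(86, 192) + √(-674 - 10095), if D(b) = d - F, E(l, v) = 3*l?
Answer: 575/8 + 11*I*√89 ≈ 71.875 + 103.77*I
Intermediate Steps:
d = -½ (d = -(-1 + 3*1)/4 = -(-1 + 3)/4 = -¼*2 = -½ ≈ -0.50000)
D(b) = -13/2 (D(b) = -½ - 1*6 = -½ - 6 = -13/2)
T(j, s) = 19/8 + j/4 + s/4 (T(j, s) = 4 + ((j + s) - 13/2)/4 = 4 + (-13/2 + j + s)/4 = 4 + (-13/8 + j/4 + s/4) = 19/8 + j/4 + s/4)
T(86, 192) + √(-674 - 10095) = (19/8 + (¼)*86 + (¼)*192) + √(-674 - 10095) = (19/8 + 43/2 + 48) + √(-10769) = 575/8 + 11*I*√89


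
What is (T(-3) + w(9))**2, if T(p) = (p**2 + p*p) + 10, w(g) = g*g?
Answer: 11881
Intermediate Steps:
w(g) = g**2
T(p) = 10 + 2*p**2 (T(p) = (p**2 + p**2) + 10 = 2*p**2 + 10 = 10 + 2*p**2)
(T(-3) + w(9))**2 = ((10 + 2*(-3)**2) + 9**2)**2 = ((10 + 2*9) + 81)**2 = ((10 + 18) + 81)**2 = (28 + 81)**2 = 109**2 = 11881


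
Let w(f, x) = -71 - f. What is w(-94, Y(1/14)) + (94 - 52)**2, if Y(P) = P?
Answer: 1787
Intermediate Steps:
w(-94, Y(1/14)) + (94 - 52)**2 = (-71 - 1*(-94)) + (94 - 52)**2 = (-71 + 94) + 42**2 = 23 + 1764 = 1787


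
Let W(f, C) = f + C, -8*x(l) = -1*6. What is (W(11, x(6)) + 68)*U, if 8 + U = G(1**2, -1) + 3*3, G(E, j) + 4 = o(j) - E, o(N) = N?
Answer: -1595/4 ≈ -398.75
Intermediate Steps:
x(l) = 3/4 (x(l) = -(-1)*6/8 = -1/8*(-6) = 3/4)
G(E, j) = -4 + j - E (G(E, j) = -4 + (j - E) = -4 + j - E)
U = -5 (U = -8 + ((-4 - 1 - 1*1**2) + 3*3) = -8 + ((-4 - 1 - 1*1) + 9) = -8 + ((-4 - 1 - 1) + 9) = -8 + (-6 + 9) = -8 + 3 = -5)
W(f, C) = C + f
(W(11, x(6)) + 68)*U = ((3/4 + 11) + 68)*(-5) = (47/4 + 68)*(-5) = (319/4)*(-5) = -1595/4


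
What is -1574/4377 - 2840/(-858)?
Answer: 615566/208637 ≈ 2.9504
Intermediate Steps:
-1574/4377 - 2840/(-858) = -1574*1/4377 - 2840*(-1/858) = -1574/4377 + 1420/429 = 615566/208637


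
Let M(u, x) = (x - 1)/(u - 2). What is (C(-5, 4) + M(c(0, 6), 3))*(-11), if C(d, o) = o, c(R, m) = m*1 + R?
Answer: -99/2 ≈ -49.500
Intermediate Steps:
c(R, m) = R + m (c(R, m) = m + R = R + m)
M(u, x) = (-1 + x)/(-2 + u)
(C(-5, 4) + M(c(0, 6), 3))*(-11) = (4 + (-1 + 3)/(-2 + (0 + 6)))*(-11) = (4 + 2/(-2 + 6))*(-11) = (4 + 2/4)*(-11) = (4 + (1/4)*2)*(-11) = (4 + 1/2)*(-11) = (9/2)*(-11) = -99/2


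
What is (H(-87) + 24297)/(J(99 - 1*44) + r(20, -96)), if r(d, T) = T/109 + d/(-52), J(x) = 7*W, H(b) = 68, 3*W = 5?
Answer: 103575615/44216 ≈ 2342.5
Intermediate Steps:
W = 5/3 (W = (⅓)*5 = 5/3 ≈ 1.6667)
J(x) = 35/3 (J(x) = 7*(5/3) = 35/3)
r(d, T) = -d/52 + T/109 (r(d, T) = T*(1/109) + d*(-1/52) = T/109 - d/52 = -d/52 + T/109)
(H(-87) + 24297)/(J(99 - 1*44) + r(20, -96)) = (68 + 24297)/(35/3 + (-1/52*20 + (1/109)*(-96))) = 24365/(35/3 + (-5/13 - 96/109)) = 24365/(35/3 - 1793/1417) = 24365/(44216/4251) = 24365*(4251/44216) = 103575615/44216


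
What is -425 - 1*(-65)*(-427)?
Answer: -28180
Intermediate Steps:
-425 - 1*(-65)*(-427) = -425 + 65*(-427) = -425 - 27755 = -28180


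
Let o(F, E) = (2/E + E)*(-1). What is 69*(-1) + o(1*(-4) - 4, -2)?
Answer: -66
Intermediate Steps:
o(F, E) = -E - 2/E (o(F, E) = (E + 2/E)*(-1) = -E - 2/E)
69*(-1) + o(1*(-4) - 4, -2) = 69*(-1) + (-1*(-2) - 2/(-2)) = -69 + (2 - 2*(-½)) = -69 + (2 + 1) = -69 + 3 = -66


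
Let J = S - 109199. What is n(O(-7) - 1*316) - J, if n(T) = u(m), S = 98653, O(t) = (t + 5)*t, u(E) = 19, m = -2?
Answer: 10565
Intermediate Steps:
O(t) = t*(5 + t) (O(t) = (5 + t)*t = t*(5 + t))
n(T) = 19
J = -10546 (J = 98653 - 109199 = -10546)
n(O(-7) - 1*316) - J = 19 - 1*(-10546) = 19 + 10546 = 10565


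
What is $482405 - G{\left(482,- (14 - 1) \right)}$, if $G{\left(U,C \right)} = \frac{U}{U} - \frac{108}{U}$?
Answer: $\frac{116259418}{241} \approx 4.824 \cdot 10^{5}$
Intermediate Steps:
$G{\left(U,C \right)} = 1 - \frac{108}{U}$
$482405 - G{\left(482,- (14 - 1) \right)} = 482405 - \frac{-108 + 482}{482} = 482405 - \frac{1}{482} \cdot 374 = 482405 - \frac{187}{241} = \frac{116259418}{241}$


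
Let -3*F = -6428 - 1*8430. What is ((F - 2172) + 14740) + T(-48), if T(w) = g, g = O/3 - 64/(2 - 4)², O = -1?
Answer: 52513/3 ≈ 17504.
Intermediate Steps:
F = 14858/3 (F = -(-6428 - 1*8430)/3 = -(-6428 - 8430)/3 = -⅓*(-14858) = 14858/3 ≈ 4952.7)
g = -49/3 (g = -1/3 - 64/(2 - 4)² = -1*⅓ - 64/((-2)²) = -⅓ - 64/4 = -⅓ - 64*¼ = -⅓ - 16 = -49/3 ≈ -16.333)
T(w) = -49/3
((F - 2172) + 14740) + T(-48) = ((14858/3 - 2172) + 14740) - 49/3 = (8342/3 + 14740) - 49/3 = 52562/3 - 49/3 = 52513/3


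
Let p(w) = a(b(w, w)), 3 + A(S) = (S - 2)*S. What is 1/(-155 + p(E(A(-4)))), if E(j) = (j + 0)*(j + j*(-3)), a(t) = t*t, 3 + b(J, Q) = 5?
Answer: -1/151 ≈ -0.0066225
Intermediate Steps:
b(J, Q) = 2 (b(J, Q) = -3 + 5 = 2)
A(S) = -3 + S*(-2 + S) (A(S) = -3 + (S - 2)*S = -3 + (-2 + S)*S = -3 + S*(-2 + S))
a(t) = t²
E(j) = -2*j² (E(j) = j*(j - 3*j) = j*(-2*j) = -2*j²)
p(w) = 4 (p(w) = 2² = 4)
1/(-155 + p(E(A(-4)))) = 1/(-155 + 4) = 1/(-151) = -1/151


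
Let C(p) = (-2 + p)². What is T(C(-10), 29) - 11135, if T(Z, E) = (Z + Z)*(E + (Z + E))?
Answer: 47041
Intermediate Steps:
T(Z, E) = 2*Z*(Z + 2*E) (T(Z, E) = (2*Z)*(E + (E + Z)) = (2*Z)*(Z + 2*E) = 2*Z*(Z + 2*E))
T(C(-10), 29) - 11135 = 2*(-2 - 10)²*((-2 - 10)² + 2*29) - 11135 = 2*(-12)²*((-12)² + 58) - 11135 = 2*144*(144 + 58) - 11135 = 2*144*202 - 11135 = 58176 - 11135 = 47041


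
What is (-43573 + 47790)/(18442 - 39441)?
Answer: -4217/20999 ≈ -0.20082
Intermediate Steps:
(-43573 + 47790)/(18442 - 39441) = 4217/(-20999) = 4217*(-1/20999) = -4217/20999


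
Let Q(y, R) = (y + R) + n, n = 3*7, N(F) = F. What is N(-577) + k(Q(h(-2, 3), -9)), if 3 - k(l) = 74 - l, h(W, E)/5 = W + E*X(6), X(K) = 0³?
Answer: -646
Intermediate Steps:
X(K) = 0
n = 21
h(W, E) = 5*W (h(W, E) = 5*(W + E*0) = 5*(W + 0) = 5*W)
Q(y, R) = 21 + R + y (Q(y, R) = (y + R) + 21 = (R + y) + 21 = 21 + R + y)
k(l) = -71 + l (k(l) = 3 - (74 - l) = 3 + (-74 + l) = -71 + l)
N(-577) + k(Q(h(-2, 3), -9)) = -577 + (-71 + (21 - 9 + 5*(-2))) = -577 + (-71 + (21 - 9 - 10)) = -577 + (-71 + 2) = -577 - 69 = -646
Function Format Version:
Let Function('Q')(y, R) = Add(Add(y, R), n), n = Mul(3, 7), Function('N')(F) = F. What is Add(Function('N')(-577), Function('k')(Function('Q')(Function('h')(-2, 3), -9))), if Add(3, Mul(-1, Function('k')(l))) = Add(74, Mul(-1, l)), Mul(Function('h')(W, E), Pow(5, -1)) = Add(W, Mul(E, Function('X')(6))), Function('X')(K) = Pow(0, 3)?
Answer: -646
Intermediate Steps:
Function('X')(K) = 0
n = 21
Function('h')(W, E) = Mul(5, W) (Function('h')(W, E) = Mul(5, Add(W, Mul(E, 0))) = Mul(5, Add(W, 0)) = Mul(5, W))
Function('Q')(y, R) = Add(21, R, y) (Function('Q')(y, R) = Add(Add(y, R), 21) = Add(Add(R, y), 21) = Add(21, R, y))
Function('k')(l) = Add(-71, l) (Function('k')(l) = Add(3, Mul(-1, Add(74, Mul(-1, l)))) = Add(3, Add(-74, l)) = Add(-71, l))
Add(Function('N')(-577), Function('k')(Function('Q')(Function('h')(-2, 3), -9))) = Add(-577, Add(-71, Add(21, -9, Mul(5, -2)))) = Add(-577, Add(-71, Add(21, -9, -10))) = Add(-577, Add(-71, 2)) = Add(-577, -69) = -646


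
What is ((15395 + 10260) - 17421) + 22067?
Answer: 30301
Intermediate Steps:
((15395 + 10260) - 17421) + 22067 = (25655 - 17421) + 22067 = 8234 + 22067 = 30301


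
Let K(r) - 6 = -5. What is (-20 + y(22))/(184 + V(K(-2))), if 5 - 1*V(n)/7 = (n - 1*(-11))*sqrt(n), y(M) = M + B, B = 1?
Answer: 1/45 ≈ 0.022222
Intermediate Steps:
K(r) = 1 (K(r) = 6 - 5 = 1)
y(M) = 1 + M (y(M) = M + 1 = 1 + M)
V(n) = 35 - 7*sqrt(n)*(11 + n) (V(n) = 35 - 7*(n - 1*(-11))*sqrt(n) = 35 - 7*(n + 11)*sqrt(n) = 35 - 7*(11 + n)*sqrt(n) = 35 - 7*sqrt(n)*(11 + n))
(-20 + y(22))/(184 + V(K(-2))) = (-20 + (1 + 22))/(184 + (35 - 77*sqrt(1) - 7*1**(3/2))) = (-20 + 23)/(184 + (35 - 77*1 - 7*1)) = 3/(184 + (35 - 77 - 7)) = 3/(184 - 49) = 3/135 = 3*(1/135) = 1/45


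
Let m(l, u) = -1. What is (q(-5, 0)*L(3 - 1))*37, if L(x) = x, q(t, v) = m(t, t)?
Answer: -74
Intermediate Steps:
q(t, v) = -1
(q(-5, 0)*L(3 - 1))*37 = -(3 - 1)*37 = -1*2*37 = -2*37 = -74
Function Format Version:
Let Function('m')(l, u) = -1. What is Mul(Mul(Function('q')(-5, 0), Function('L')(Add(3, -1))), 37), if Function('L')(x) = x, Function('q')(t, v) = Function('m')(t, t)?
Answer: -74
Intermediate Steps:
Function('q')(t, v) = -1
Mul(Mul(Function('q')(-5, 0), Function('L')(Add(3, -1))), 37) = Mul(Mul(-1, Add(3, -1)), 37) = Mul(Mul(-1, 2), 37) = Mul(-2, 37) = -74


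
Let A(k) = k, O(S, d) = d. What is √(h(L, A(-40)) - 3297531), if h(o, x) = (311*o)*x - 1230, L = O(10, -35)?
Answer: I*√2863361 ≈ 1692.1*I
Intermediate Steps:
L = -35
h(o, x) = -1230 + 311*o*x (h(o, x) = 311*o*x - 1230 = -1230 + 311*o*x)
√(h(L, A(-40)) - 3297531) = √((-1230 + 311*(-35)*(-40)) - 3297531) = √((-1230 + 435400) - 3297531) = √(434170 - 3297531) = √(-2863361) = I*√2863361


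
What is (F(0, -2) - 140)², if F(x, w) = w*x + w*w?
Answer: 18496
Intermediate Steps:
F(x, w) = w² + w*x (F(x, w) = w*x + w² = w² + w*x)
(F(0, -2) - 140)² = (-2*(-2 + 0) - 140)² = (-2*(-2) - 140)² = (4 - 140)² = (-136)² = 18496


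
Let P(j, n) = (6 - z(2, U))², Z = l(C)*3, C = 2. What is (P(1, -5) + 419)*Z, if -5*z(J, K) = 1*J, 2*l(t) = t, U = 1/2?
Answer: 34497/25 ≈ 1379.9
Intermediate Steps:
U = ½ ≈ 0.50000
l(t) = t/2
z(J, K) = -J/5
Z = 3 (Z = ((½)*2)*3 = 1*3 = 3)
P(j, n) = 1024/25 (P(j, n) = (6 - (-1)*2/5)² = (6 - 1*(-⅖))² = (6 + ⅖)² = (32/5)² = 1024/25)
(P(1, -5) + 419)*Z = (1024/25 + 419)*3 = (11499/25)*3 = 34497/25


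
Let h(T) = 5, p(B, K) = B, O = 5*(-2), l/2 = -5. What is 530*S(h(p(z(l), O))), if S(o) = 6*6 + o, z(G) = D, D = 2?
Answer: 21730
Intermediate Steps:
l = -10 (l = 2*(-5) = -10)
z(G) = 2
O = -10
S(o) = 36 + o
530*S(h(p(z(l), O))) = 530*(36 + 5) = 530*41 = 21730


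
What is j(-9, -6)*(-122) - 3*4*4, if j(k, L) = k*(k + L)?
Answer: -16518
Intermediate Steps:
j(k, L) = k*(L + k)
j(-9, -6)*(-122) - 3*4*4 = -9*(-6 - 9)*(-122) - 3*4*4 = -9*(-15)*(-122) - 12*4 = 135*(-122) - 48 = -16470 - 48 = -16518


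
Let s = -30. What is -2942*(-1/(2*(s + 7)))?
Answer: -1471/23 ≈ -63.957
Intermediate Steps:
-2942*(-1/(2*(s + 7))) = -2942*(-1/(2*(-30 + 7))) = -2942/((-23*(-2))) = -2942/46 = -2942*1/46 = -1471/23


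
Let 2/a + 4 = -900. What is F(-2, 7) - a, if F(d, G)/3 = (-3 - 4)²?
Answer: 66445/452 ≈ 147.00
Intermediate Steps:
a = -1/452 (a = 2/(-4 - 900) = 2/(-904) = 2*(-1/904) = -1/452 ≈ -0.0022124)
F(d, G) = 147 (F(d, G) = 3*(-3 - 4)² = 3*(-7)² = 3*49 = 147)
F(-2, 7) - a = 147 - 1*(-1/452) = 147 + 1/452 = 66445/452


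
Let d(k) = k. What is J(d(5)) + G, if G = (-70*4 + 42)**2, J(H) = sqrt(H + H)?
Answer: 56644 + sqrt(10) ≈ 56647.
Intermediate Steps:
J(H) = sqrt(2)*sqrt(H) (J(H) = sqrt(2*H) = sqrt(2)*sqrt(H))
G = 56644 (G = (-280 + 42)**2 = (-238)**2 = 56644)
J(d(5)) + G = sqrt(2)*sqrt(5) + 56644 = sqrt(10) + 56644 = 56644 + sqrt(10)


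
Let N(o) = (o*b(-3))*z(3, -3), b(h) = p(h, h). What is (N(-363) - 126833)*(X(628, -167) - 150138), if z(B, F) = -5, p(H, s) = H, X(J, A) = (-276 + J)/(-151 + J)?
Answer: 9473151669772/477 ≈ 1.9860e+10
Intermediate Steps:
X(J, A) = (-276 + J)/(-151 + J)
b(h) = h
N(o) = 15*o (N(o) = (o*(-3))*(-5) = -3*o*(-5) = 15*o)
(N(-363) - 126833)*(X(628, -167) - 150138) = (15*(-363) - 126833)*((-276 + 628)/(-151 + 628) - 150138) = (-5445 - 126833)*(352/477 - 150138) = -132278*((1/477)*352 - 150138) = -132278*(352/477 - 150138) = -132278*(-71615474/477) = 9473151669772/477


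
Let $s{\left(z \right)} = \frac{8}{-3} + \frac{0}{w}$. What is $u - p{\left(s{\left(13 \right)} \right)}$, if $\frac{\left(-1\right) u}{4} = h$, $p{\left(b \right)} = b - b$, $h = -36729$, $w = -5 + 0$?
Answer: $146916$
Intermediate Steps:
$w = -5$
$s{\left(z \right)} = - \frac{8}{3}$ ($s{\left(z \right)} = \frac{8}{-3} + \frac{0}{-5} = 8 \left(- \frac{1}{3}\right) + 0 \left(- \frac{1}{5}\right) = - \frac{8}{3} + 0 = - \frac{8}{3}$)
$p{\left(b \right)} = 0$
$u = 146916$ ($u = \left(-4\right) \left(-36729\right) = 146916$)
$u - p{\left(s{\left(13 \right)} \right)} = 146916 - 0 = 146916 + 0 = 146916$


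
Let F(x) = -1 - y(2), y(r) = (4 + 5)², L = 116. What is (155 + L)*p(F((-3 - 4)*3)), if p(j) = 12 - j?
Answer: 25474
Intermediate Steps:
y(r) = 81 (y(r) = 9² = 81)
F(x) = -82 (F(x) = -1 - 1*81 = -1 - 81 = -82)
(155 + L)*p(F((-3 - 4)*3)) = (155 + 116)*(12 - 1*(-82)) = 271*(12 + 82) = 271*94 = 25474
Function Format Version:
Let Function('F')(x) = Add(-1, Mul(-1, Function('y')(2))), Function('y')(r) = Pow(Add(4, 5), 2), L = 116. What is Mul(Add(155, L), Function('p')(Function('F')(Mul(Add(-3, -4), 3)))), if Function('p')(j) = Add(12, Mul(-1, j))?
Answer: 25474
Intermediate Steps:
Function('y')(r) = 81 (Function('y')(r) = Pow(9, 2) = 81)
Function('F')(x) = -82 (Function('F')(x) = Add(-1, Mul(-1, 81)) = Add(-1, -81) = -82)
Mul(Add(155, L), Function('p')(Function('F')(Mul(Add(-3, -4), 3)))) = Mul(Add(155, 116), Add(12, Mul(-1, -82))) = Mul(271, Add(12, 82)) = Mul(271, 94) = 25474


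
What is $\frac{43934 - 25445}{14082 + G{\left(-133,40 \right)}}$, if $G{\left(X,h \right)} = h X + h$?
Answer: $\frac{6163}{2934} \approx 2.1005$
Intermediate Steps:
$G{\left(X,h \right)} = h + X h$ ($G{\left(X,h \right)} = X h + h = h + X h$)
$\frac{43934 - 25445}{14082 + G{\left(-133,40 \right)}} = \frac{43934 - 25445}{14082 + 40 \left(1 - 133\right)} = \frac{18489}{14082 + 40 \left(-132\right)} = \frac{18489}{14082 - 5280} = \frac{18489}{8802} = 18489 \cdot \frac{1}{8802} = \frac{6163}{2934}$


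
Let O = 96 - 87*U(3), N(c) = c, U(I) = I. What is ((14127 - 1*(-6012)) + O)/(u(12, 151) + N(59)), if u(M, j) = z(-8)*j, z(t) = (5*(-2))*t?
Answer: 19974/12139 ≈ 1.6454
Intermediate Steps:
z(t) = -10*t
u(M, j) = 80*j (u(M, j) = (-10*(-8))*j = 80*j)
O = -165 (O = 96 - 87*3 = 96 - 261 = -165)
((14127 - 1*(-6012)) + O)/(u(12, 151) + N(59)) = ((14127 - 1*(-6012)) - 165)/(80*151 + 59) = ((14127 + 6012) - 165)/(12080 + 59) = (20139 - 165)/12139 = 19974*(1/12139) = 19974/12139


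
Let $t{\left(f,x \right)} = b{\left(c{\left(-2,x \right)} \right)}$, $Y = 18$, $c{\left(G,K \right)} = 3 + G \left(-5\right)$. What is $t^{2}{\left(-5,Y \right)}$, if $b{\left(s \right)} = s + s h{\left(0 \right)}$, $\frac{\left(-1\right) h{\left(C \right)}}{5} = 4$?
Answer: $61009$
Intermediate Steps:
$c{\left(G,K \right)} = 3 - 5 G$
$h{\left(C \right)} = -20$ ($h{\left(C \right)} = \left(-5\right) 4 = -20$)
$b{\left(s \right)} = - 19 s$ ($b{\left(s \right)} = s + s \left(-20\right) = s - 20 s = - 19 s$)
$t{\left(f,x \right)} = -247$ ($t{\left(f,x \right)} = - 19 \left(3 - -10\right) = - 19 \left(3 + 10\right) = \left(-19\right) 13 = -247$)
$t^{2}{\left(-5,Y \right)} = \left(-247\right)^{2} = 61009$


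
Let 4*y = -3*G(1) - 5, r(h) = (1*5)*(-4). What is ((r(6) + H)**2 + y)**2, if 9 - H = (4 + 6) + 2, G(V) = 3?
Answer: 1104601/4 ≈ 2.7615e+5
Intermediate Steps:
H = -3 (H = 9 - ((4 + 6) + 2) = 9 - (10 + 2) = 9 - 1*12 = 9 - 12 = -3)
r(h) = -20 (r(h) = 5*(-4) = -20)
y = -7/2 (y = (-3*3 - 5)/4 = (-9 - 5)/4 = (1/4)*(-14) = -7/2 ≈ -3.5000)
((r(6) + H)**2 + y)**2 = ((-20 - 3)**2 - 7/2)**2 = ((-23)**2 - 7/2)**2 = (529 - 7/2)**2 = (1051/2)**2 = 1104601/4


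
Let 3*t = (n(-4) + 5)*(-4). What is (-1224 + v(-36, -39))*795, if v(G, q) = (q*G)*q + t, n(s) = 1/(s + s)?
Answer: -89018535/2 ≈ -4.4509e+7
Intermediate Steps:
n(s) = 1/(2*s)
t = -13/2 (t = (((½)/(-4) + 5)*(-4))/3 = (((½)*(-¼) + 5)*(-4))/3 = ((-⅛ + 5)*(-4))/3 = ((39/8)*(-4))/3 = (⅓)*(-39/2) = -13/2 ≈ -6.5000)
v(G, q) = -13/2 + G*q² (v(G, q) = (q*G)*q - 13/2 = (G*q)*q - 13/2 = G*q² - 13/2 = -13/2 + G*q²)
(-1224 + v(-36, -39))*795 = (-1224 + (-13/2 - 36*(-39)²))*795 = (-1224 + (-13/2 - 36*1521))*795 = (-1224 + (-13/2 - 54756))*795 = (-1224 - 109525/2)*795 = -111973/2*795 = -89018535/2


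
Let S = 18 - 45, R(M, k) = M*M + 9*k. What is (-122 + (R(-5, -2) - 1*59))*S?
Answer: 4698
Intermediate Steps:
R(M, k) = M² + 9*k
S = -27
(-122 + (R(-5, -2) - 1*59))*S = (-122 + (((-5)² + 9*(-2)) - 1*59))*(-27) = (-122 + ((25 - 18) - 59))*(-27) = (-122 + (7 - 59))*(-27) = (-122 - 52)*(-27) = -174*(-27) = 4698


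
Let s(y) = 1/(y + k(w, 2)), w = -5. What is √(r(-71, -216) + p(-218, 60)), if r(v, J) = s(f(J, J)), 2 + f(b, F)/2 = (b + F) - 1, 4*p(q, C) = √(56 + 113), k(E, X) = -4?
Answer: 3*√275747/874 ≈ 1.8025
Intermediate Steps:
p(q, C) = 13/4 (p(q, C) = √(56 + 113)/4 = √169/4 = (¼)*13 = 13/4)
f(b, F) = -6 + 2*F + 2*b (f(b, F) = -4 + 2*((b + F) - 1) = -4 + 2*((F + b) - 1) = -4 + 2*(-1 + F + b) = -4 + (-2 + 2*F + 2*b) = -6 + 2*F + 2*b)
s(y) = 1/(-4 + y) (s(y) = 1/(y - 4) = 1/(-4 + y))
r(v, J) = 1/(-10 + 4*J) (r(v, J) = 1/(-4 + (-6 + 2*J + 2*J)) = 1/(-4 + (-6 + 4*J)) = 1/(-10 + 4*J))
√(r(-71, -216) + p(-218, 60)) = √(1/(2*(-5 + 2*(-216))) + 13/4) = √(1/(2*(-5 - 432)) + 13/4) = √((½)/(-437) + 13/4) = √((½)*(-1/437) + 13/4) = √(-1/874 + 13/4) = √(5679/1748) = 3*√275747/874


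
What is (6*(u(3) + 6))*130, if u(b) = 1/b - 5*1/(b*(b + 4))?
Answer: 33280/7 ≈ 4754.3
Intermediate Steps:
u(b) = 1/b - 5/(b*(4 + b)) (u(b) = 1/b - 5*1/(b*(4 + b)) = 1/b - 5/(b*(4 + b)))
(6*(u(3) + 6))*130 = (6*((-1 + 3)/(3*(4 + 3)) + 6))*130 = (6*((1/3)*2/7 + 6))*130 = (6*((1/3)*(1/7)*2 + 6))*130 = (6*(2/21 + 6))*130 = (6*(128/21))*130 = (256/7)*130 = 33280/7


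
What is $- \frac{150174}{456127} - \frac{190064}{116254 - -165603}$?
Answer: $- \frac{129020915246}{128562587839} \approx -1.0036$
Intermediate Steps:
$- \frac{150174}{456127} - \frac{190064}{116254 - -165603} = \left(-150174\right) \frac{1}{456127} - \frac{190064}{116254 + 165603} = - \frac{150174}{456127} - \frac{190064}{281857} = - \frac{129020915246}{128562587839}$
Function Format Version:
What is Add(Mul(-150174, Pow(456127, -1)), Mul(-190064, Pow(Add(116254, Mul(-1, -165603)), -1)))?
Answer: Rational(-129020915246, 128562587839) ≈ -1.0036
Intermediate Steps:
Add(Mul(-150174, Pow(456127, -1)), Mul(-190064, Pow(Add(116254, Mul(-1, -165603)), -1))) = Add(Mul(-150174, Rational(1, 456127)), Mul(-190064, Pow(Add(116254, 165603), -1))) = Add(Rational(-150174, 456127), Mul(-190064, Pow(281857, -1))) = Add(Rational(-150174, 456127), Mul(-190064, Rational(1, 281857))) = Add(Rational(-150174, 456127), Rational(-190064, 281857)) = Rational(-129020915246, 128562587839)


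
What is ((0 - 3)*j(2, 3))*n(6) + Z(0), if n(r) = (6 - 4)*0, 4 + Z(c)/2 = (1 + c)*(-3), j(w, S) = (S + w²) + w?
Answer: -14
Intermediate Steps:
j(w, S) = S + w + w²
Z(c) = -14 - 6*c (Z(c) = -8 + 2*((1 + c)*(-3)) = -8 + 2*(-3 - 3*c) = -8 + (-6 - 6*c) = -14 - 6*c)
n(r) = 0 (n(r) = 2*0 = 0)
((0 - 3)*j(2, 3))*n(6) + Z(0) = ((0 - 3)*(3 + 2 + 2²))*0 + (-14 - 6*0) = -3*(3 + 2 + 4)*0 + (-14 + 0) = -3*9*0 - 14 = -27*0 - 14 = 0 - 14 = -14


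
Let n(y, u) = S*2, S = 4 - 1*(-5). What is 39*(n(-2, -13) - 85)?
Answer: -2613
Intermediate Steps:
S = 9 (S = 4 + 5 = 9)
n(y, u) = 18 (n(y, u) = 9*2 = 18)
39*(n(-2, -13) - 85) = 39*(18 - 85) = 39*(-67) = -2613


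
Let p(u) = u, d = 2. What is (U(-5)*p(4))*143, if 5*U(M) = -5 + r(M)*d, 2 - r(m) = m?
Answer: 5148/5 ≈ 1029.6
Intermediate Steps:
r(m) = 2 - m
U(M) = -1/5 - 2*M/5 (U(M) = (-5 + (2 - M)*2)/5 = (-5 + (4 - 2*M))/5 = (-1 - 2*M)/5 = -1/5 - 2*M/5)
(U(-5)*p(4))*143 = ((-1/5 - 2/5*(-5))*4)*143 = ((-1/5 + 2)*4)*143 = ((9/5)*4)*143 = (36/5)*143 = 5148/5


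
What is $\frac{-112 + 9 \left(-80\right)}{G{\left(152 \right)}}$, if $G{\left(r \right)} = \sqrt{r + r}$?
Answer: $- \frac{208 \sqrt{19}}{19} \approx -47.718$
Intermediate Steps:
$G{\left(r \right)} = \sqrt{2} \sqrt{r}$ ($G{\left(r \right)} = \sqrt{2 r} = \sqrt{2} \sqrt{r}$)
$\frac{-112 + 9 \left(-80\right)}{G{\left(152 \right)}} = \frac{-112 + 9 \left(-80\right)}{\sqrt{2} \sqrt{152}} = \frac{-112 - 720}{\sqrt{2} \cdot 2 \sqrt{38}} = - \frac{832}{4 \sqrt{19}} = - 832 \frac{\sqrt{19}}{76} = - \frac{208 \sqrt{19}}{19}$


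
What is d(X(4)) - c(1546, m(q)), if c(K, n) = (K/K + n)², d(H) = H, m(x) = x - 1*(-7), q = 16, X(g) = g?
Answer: -572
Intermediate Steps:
m(x) = 7 + x (m(x) = x + 7 = 7 + x)
c(K, n) = (1 + n)²
d(X(4)) - c(1546, m(q)) = 4 - (1 + (7 + 16))² = 4 - (1 + 23)² = 4 - 1*24² = 4 - 1*576 = 4 - 576 = -572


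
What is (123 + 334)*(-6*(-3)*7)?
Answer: 57582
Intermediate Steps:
(123 + 334)*(-6*(-3)*7) = 457*(18*7) = 457*126 = 57582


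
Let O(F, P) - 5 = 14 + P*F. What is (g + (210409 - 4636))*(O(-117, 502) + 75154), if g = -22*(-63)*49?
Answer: 4499140593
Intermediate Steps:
O(F, P) = 19 + F*P (O(F, P) = 5 + (14 + P*F) = 5 + (14 + F*P) = 19 + F*P)
g = 67914 (g = 1386*49 = 67914)
(g + (210409 - 4636))*(O(-117, 502) + 75154) = (67914 + (210409 - 4636))*((19 - 117*502) + 75154) = (67914 + 205773)*((19 - 58734) + 75154) = 273687*(-58715 + 75154) = 273687*16439 = 4499140593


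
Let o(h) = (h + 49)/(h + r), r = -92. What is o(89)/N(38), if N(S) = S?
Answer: -23/19 ≈ -1.2105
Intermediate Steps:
o(h) = (49 + h)/(-92 + h) (o(h) = (h + 49)/(h - 92) = (49 + h)/(-92 + h))
o(89)/N(38) = ((49 + 89)/(-92 + 89))/38 = (138/(-3))*(1/38) = -⅓*138*(1/38) = -46*1/38 = -23/19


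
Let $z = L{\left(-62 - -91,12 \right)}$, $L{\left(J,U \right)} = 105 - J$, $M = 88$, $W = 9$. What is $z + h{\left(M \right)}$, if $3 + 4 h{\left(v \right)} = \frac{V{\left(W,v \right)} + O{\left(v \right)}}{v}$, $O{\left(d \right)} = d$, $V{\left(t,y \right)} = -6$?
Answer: $\frac{13285}{176} \approx 75.483$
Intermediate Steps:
$z = 76$ ($z = 105 - \left(-62 - -91\right) = 105 - \left(-62 + 91\right) = 105 - 29 = 76$)
$h{\left(v \right)} = - \frac{3}{4} + \frac{-6 + v}{4 v}$ ($h{\left(v \right)} = - \frac{3}{4} + \frac{\left(-6 + v\right) \frac{1}{v}}{4} = - \frac{3}{4} + \frac{\frac{1}{v} \left(-6 + v\right)}{4} = - \frac{3}{4} + \frac{-6 + v}{4 v}$)
$z + h{\left(M \right)} = 76 + \frac{-3 - 88}{2 \cdot 88} = 76 + \frac{1}{2} \cdot \frac{1}{88} \left(-3 - 88\right) = 76 + \frac{1}{2} \cdot \frac{1}{88} \left(-91\right) = 76 - \frac{91}{176} = \frac{13285}{176}$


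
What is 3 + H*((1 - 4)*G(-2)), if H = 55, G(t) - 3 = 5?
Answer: -1317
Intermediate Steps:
G(t) = 8 (G(t) = 3 + 5 = 8)
3 + H*((1 - 4)*G(-2)) = 3 + 55*((1 - 4)*8) = 3 + 55*(-3*8) = 3 + 55*(-24) = 3 - 1320 = -1317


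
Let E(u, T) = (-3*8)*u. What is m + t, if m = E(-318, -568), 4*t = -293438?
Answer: -131455/2 ≈ -65728.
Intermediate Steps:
E(u, T) = -24*u
t = -146719/2 (t = (¼)*(-293438) = -146719/2 ≈ -73360.)
m = 7632 (m = -24*(-318) = 7632)
m + t = 7632 - 146719/2 = -131455/2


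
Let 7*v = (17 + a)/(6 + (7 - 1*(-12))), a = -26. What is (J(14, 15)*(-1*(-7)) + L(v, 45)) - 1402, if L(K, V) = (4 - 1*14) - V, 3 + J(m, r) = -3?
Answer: -1499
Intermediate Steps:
J(m, r) = -6 (J(m, r) = -3 - 3 = -6)
v = -9/175 (v = ((17 - 26)/(6 + (7 - 1*(-12))))/7 = (-9/(6 + (7 + 12)))/7 = (-9/(6 + 19))/7 = (-9/25)/7 = (-9*1/25)/7 = (⅐)*(-9/25) = -9/175 ≈ -0.051429)
L(K, V) = -10 - V (L(K, V) = (4 - 14) - V = -10 - V)
(J(14, 15)*(-1*(-7)) + L(v, 45)) - 1402 = (-(-6)*(-7) + (-10 - 1*45)) - 1402 = (-6*7 + (-10 - 45)) - 1402 = (-42 - 55) - 1402 = -97 - 1402 = -1499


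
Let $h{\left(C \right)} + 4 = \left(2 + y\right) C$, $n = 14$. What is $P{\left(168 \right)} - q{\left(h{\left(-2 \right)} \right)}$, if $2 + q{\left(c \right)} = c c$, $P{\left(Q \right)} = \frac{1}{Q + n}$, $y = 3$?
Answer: $- \frac{35307}{182} \approx -193.99$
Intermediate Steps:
$h{\left(C \right)} = -4 + 5 C$ ($h{\left(C \right)} = -4 + \left(2 + 3\right) C = -4 + 5 C$)
$P{\left(Q \right)} = \frac{1}{14 + Q}$ ($P{\left(Q \right)} = \frac{1}{Q + 14} = \frac{1}{14 + Q}$)
$q{\left(c \right)} = -2 + c^{2}$ ($q{\left(c \right)} = -2 + c c = -2 + c^{2}$)
$P{\left(168 \right)} - q{\left(h{\left(-2 \right)} \right)} = \frac{1}{14 + 168} - \left(-2 + \left(-4 + 5 \left(-2\right)\right)^{2}\right) = \frac{1}{182} - \left(-2 + \left(-4 - 10\right)^{2}\right) = \frac{1}{182} - \left(-2 + \left(-14\right)^{2}\right) = \frac{1}{182} - \left(-2 + 196\right) = \frac{1}{182} - 194 = - \frac{35307}{182}$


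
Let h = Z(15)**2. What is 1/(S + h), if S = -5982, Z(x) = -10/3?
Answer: -9/53738 ≈ -0.00016748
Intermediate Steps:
Z(x) = -10/3 (Z(x) = -10*1/3 = -10/3)
h = 100/9 (h = (-10/3)**2 = 100/9 ≈ 11.111)
1/(S + h) = 1/(-5982 + 100/9) = 1/(-53738/9) = -9/53738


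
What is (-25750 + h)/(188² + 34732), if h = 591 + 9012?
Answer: -16147/70076 ≈ -0.23042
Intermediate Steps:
h = 9603
(-25750 + h)/(188² + 34732) = (-25750 + 9603)/(188² + 34732) = -16147/(35344 + 34732) = -16147/70076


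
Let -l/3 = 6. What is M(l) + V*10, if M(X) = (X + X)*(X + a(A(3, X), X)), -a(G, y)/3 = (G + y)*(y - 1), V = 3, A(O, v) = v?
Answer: 74550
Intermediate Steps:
l = -18 (l = -3*6 = -18)
a(G, y) = -3*(-1 + y)*(G + y) (a(G, y) = -3*(G + y)*(y - 1) = -3*(G + y)*(-1 + y) = -3*(-1 + y)*(G + y))
M(X) = 2*X*(-6*X² + 7*X) (M(X) = (X + X)*(X + (-3*X² + 3*X + 3*X - 3*X*X)) = (2*X)*(X + (-3*X² + 3*X + 3*X - 3*X²)) = (2*X)*(X + (-6*X² + 6*X)) = (2*X)*(-6*X² + 7*X) = 2*X*(-6*X² + 7*X))
M(l) + V*10 = (-18)²*(14 - 12*(-18)) + 3*10 = 324*(14 + 216) + 30 = 324*230 + 30 = 74520 + 30 = 74550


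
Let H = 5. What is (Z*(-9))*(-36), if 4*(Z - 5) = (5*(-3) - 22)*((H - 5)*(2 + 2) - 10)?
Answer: 31590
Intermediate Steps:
Z = 195/2 (Z = 5 + ((5*(-3) - 22)*((5 - 5)*(2 + 2) - 10))/4 = 5 + ((-15 - 22)*(0*4 - 10))/4 = 5 + (-37*(0 - 10))/4 = 5 + (-37*(-10))/4 = 5 + (¼)*370 = 5 + 185/2 = 195/2 ≈ 97.500)
(Z*(-9))*(-36) = ((195/2)*(-9))*(-36) = -1755/2*(-36) = 31590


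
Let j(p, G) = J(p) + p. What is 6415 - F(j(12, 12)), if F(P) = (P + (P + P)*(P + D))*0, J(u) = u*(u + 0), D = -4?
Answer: 6415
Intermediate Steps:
J(u) = u² (J(u) = u*u = u²)
j(p, G) = p + p² (j(p, G) = p² + p = p + p²)
F(P) = 0 (F(P) = (P + (P + P)*(P - 4))*0 = (P + (2*P)*(-4 + P))*0 = (P + 2*P*(-4 + P))*0 = 0)
6415 - F(j(12, 12)) = 6415 - 1*0 = 6415 + 0 = 6415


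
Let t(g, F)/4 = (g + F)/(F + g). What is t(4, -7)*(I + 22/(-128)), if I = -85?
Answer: -5451/16 ≈ -340.69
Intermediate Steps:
t(g, F) = 4 (t(g, F) = 4*((g + F)/(F + g)) = 4*((F + g)/(F + g)) = 4*1 = 4)
t(4, -7)*(I + 22/(-128)) = 4*(-85 + 22/(-128)) = 4*(-85 + 22*(-1/128)) = 4*(-85 - 11/64) = 4*(-5451/64) = -5451/16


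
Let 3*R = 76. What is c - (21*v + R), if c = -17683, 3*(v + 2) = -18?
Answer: -52621/3 ≈ -17540.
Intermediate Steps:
R = 76/3 (R = (1/3)*76 = 76/3 ≈ 25.333)
v = -8 (v = -2 + (1/3)*(-18) = -2 - 6 = -8)
c - (21*v + R) = -17683 - (21*(-8) + 76/3) = -17683 - (-168 + 76/3) = -17683 - 1*(-428/3) = -17683 + 428/3 = -52621/3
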